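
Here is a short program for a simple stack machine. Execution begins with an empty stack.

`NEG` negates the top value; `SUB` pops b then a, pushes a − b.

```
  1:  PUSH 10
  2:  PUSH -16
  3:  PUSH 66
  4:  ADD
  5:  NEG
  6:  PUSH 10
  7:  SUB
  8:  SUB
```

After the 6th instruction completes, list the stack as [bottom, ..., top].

PUSH 10   [10]
PUSH -16  [10, -16]
PUSH 66   [10, -16, 66]
ADD       [10, 50]
NEG       [10, -50]
PUSH 10   [10, -50, 10]

[10, -50, 10]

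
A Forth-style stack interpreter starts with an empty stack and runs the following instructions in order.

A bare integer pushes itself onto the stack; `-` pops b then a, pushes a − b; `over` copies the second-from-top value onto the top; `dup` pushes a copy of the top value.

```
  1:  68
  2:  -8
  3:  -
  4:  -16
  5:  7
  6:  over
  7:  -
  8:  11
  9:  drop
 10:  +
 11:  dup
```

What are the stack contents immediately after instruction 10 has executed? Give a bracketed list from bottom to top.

[76, 7]

68    [68]
-8    [68, -8]
-     [76]
-16   [76, -16]
7     [76, -16, 7]
over  [76, -16, 7, -16]
-     [76, -16, 23]
11    [76, -16, 23, 11]
drop  [76, -16, 23]
+     [76, 7]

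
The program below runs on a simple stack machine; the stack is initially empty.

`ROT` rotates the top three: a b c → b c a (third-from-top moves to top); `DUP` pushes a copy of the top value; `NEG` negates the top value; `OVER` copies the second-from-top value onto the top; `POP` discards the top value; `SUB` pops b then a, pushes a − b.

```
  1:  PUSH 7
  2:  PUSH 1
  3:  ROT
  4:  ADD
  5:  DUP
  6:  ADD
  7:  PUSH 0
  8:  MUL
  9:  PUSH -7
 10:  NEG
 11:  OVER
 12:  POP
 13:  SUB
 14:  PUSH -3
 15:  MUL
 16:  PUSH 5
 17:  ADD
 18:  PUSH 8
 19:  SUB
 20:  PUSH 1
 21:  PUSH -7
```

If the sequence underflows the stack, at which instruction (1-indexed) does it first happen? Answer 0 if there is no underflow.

3

PUSH 7  [7]
PUSH 1  [7, 1]
ROT  — needs 3 operands, stack has 2 → underflow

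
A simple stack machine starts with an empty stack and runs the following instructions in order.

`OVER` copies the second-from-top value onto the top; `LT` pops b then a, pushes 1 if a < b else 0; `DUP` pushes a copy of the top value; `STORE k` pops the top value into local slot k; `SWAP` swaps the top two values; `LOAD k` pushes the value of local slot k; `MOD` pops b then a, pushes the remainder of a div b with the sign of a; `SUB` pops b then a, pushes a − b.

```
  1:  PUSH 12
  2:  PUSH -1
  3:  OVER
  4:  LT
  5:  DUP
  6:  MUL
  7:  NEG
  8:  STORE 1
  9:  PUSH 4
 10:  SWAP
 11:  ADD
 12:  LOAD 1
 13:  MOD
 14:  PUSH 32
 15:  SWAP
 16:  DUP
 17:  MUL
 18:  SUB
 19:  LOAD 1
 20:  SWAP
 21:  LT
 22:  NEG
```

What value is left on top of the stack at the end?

-1

PUSH 12  [12]
PUSH -1  [12, -1]
OVER     [12, -1, 12]
LT       [12, 1]
DUP      [12, 1, 1]
MUL      [12, 1]
NEG      [12, -1]
STORE 1  [12]
PUSH 4   [12, 4]
SWAP     [4, 12]
ADD      [16]
LOAD 1   [16, -1]
MOD      [0]
PUSH 32  [0, 32]
SWAP     [32, 0]
DUP      [32, 0, 0]
MUL      [32, 0]
SUB      [32]
LOAD 1   [32, -1]
SWAP     [-1, 32]
LT       [1]
NEG      [-1]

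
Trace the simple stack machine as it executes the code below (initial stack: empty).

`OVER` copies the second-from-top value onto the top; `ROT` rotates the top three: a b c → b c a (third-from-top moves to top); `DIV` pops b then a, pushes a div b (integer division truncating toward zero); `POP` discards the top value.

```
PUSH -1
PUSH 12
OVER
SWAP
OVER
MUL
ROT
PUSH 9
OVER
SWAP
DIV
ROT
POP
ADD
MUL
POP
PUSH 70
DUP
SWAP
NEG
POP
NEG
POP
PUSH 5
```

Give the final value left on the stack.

5

PUSH -1 -> -1
PUSH 12 -> -1 12
OVER    -> -1 12 -1
SWAP    -> -1 -1 12
OVER    -> -1 -1 12 -1
MUL     -> -1 -1 -12
ROT     -> -1 -12 -1
PUSH 9  -> -1 -12 -1 9
OVER    -> -1 -12 -1 9 -1
SWAP    -> -1 -12 -1 -1 9
DIV     -> -1 -12 -1 0
ROT     -> -1 -1 0 -12
POP     -> -1 -1 0
ADD     -> -1 -1
MUL     -> 1
POP     -> (empty)
PUSH 70 -> 70
DUP     -> 70 70
SWAP    -> 70 70
NEG     -> 70 -70
POP     -> 70
NEG     -> -70
POP     -> (empty)
PUSH 5  -> 5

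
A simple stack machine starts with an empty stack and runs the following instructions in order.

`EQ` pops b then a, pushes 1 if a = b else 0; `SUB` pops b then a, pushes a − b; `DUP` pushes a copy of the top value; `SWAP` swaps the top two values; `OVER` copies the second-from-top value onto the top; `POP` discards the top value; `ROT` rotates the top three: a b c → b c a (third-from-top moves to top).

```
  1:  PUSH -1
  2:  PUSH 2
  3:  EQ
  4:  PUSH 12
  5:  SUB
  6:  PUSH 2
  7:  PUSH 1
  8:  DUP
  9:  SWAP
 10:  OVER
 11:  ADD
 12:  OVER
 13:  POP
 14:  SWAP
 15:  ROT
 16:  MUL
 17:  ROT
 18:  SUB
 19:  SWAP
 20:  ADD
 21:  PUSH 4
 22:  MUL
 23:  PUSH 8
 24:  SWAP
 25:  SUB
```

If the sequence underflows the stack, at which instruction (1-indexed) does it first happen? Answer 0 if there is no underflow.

PUSH -1 : -1
PUSH 2  : -1 2
EQ      : 0
PUSH 12 : 0 12
SUB     : -12
PUSH 2  : -12 2
PUSH 1  : -12 2 1
DUP     : -12 2 1 1
SWAP    : -12 2 1 1
OVER    : -12 2 1 1 1
ADD     : -12 2 1 2
OVER    : -12 2 1 2 1
POP     : -12 2 1 2
SWAP    : -12 2 2 1
ROT     : -12 2 1 2
MUL     : -12 2 2
ROT     : 2 2 -12
SUB     : 2 14
SWAP    : 14 2
ADD     : 16
PUSH 4  : 16 4
MUL     : 64
PUSH 8  : 64 8
SWAP    : 8 64
SUB     : -56

0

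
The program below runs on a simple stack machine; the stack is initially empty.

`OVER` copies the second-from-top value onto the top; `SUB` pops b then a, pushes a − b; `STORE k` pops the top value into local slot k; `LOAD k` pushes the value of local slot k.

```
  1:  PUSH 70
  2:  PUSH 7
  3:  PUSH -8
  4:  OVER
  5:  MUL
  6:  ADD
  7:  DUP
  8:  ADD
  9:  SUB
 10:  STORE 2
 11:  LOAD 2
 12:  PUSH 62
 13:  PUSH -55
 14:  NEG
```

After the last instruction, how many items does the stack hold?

PUSH 70   70
PUSH 7    70 7
PUSH -8   70 7 -8
OVER      70 7 -8 7
MUL       70 7 -56
ADD       70 -49
DUP       70 -49 -49
ADD       70 -98
SUB       168
STORE 2   (empty)
LOAD 2    168
PUSH 62   168 62
PUSH -55  168 62 -55
NEG       168 62 55

3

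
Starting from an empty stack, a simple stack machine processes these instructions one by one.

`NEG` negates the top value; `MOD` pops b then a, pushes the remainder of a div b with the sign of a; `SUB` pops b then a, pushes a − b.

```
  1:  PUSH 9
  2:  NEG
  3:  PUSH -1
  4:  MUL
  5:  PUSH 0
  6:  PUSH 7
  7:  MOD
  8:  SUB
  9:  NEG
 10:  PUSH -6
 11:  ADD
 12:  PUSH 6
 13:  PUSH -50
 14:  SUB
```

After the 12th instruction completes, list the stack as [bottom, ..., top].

PUSH 9  → 9
NEG     → -9
PUSH -1 → -9 -1
MUL     → 9
PUSH 0  → 9 0
PUSH 7  → 9 0 7
MOD     → 9 0
SUB     → 9
NEG     → -9
PUSH -6 → -9 -6
ADD     → -15
PUSH 6  → -15 6

[-15, 6]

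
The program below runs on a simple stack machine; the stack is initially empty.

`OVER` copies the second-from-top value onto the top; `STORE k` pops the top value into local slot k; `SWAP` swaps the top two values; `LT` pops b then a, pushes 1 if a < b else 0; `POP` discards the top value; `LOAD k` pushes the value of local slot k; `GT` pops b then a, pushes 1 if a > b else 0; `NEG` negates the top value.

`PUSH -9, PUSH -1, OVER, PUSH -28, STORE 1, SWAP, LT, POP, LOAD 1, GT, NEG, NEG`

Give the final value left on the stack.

PUSH -9  : -9
PUSH -1  : -9 -1
OVER     : -9 -1 -9
PUSH -28 : -9 -1 -9 -28
STORE 1  : -9 -1 -9
SWAP     : -9 -9 -1
LT       : -9 1
POP      : -9
LOAD 1   : -9 -28
GT       : 1
NEG      : -1
NEG      : 1

1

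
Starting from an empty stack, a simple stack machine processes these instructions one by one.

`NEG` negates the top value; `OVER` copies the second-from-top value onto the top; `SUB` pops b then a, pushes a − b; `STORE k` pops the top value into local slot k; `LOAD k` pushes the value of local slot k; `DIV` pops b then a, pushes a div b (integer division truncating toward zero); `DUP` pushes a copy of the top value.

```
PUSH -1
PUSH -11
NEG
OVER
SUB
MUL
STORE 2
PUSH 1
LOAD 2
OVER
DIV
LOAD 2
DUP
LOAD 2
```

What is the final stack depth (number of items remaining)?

PUSH -1   [-1]
PUSH -11  [-1, -11]
NEG       [-1, 11]
OVER      [-1, 11, -1]
SUB       [-1, 12]
MUL       [-12]
STORE 2   []
PUSH 1    [1]
LOAD 2    [1, -12]
OVER      [1, -12, 1]
DIV       [1, -12]
LOAD 2    [1, -12, -12]
DUP       [1, -12, -12, -12]
LOAD 2    [1, -12, -12, -12, -12]

5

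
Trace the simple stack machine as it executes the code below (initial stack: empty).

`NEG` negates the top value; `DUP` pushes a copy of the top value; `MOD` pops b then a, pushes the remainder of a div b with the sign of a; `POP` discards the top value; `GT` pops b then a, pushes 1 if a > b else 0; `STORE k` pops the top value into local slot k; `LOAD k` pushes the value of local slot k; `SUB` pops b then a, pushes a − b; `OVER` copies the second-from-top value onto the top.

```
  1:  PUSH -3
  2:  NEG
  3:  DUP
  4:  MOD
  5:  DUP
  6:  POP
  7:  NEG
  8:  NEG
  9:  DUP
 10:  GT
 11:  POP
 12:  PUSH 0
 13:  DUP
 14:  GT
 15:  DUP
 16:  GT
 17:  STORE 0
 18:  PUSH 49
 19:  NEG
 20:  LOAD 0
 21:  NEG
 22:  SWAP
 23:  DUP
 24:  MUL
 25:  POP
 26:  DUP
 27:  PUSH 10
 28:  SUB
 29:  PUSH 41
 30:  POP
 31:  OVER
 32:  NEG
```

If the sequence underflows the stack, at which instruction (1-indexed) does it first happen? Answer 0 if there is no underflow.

0

PUSH -3  -3
NEG      3
DUP      3 3
MOD      0
DUP      0 0
POP      0
NEG      0
NEG      0
DUP      0 0
GT       0
POP      (empty)
PUSH 0   0
DUP      0 0
GT       0
DUP      0 0
GT       0
STORE 0  (empty)
PUSH 49  49
NEG      -49
LOAD 0   -49 0
NEG      -49 0
SWAP     0 -49
DUP      0 -49 -49
MUL      0 2401
POP      0
DUP      0 0
PUSH 10  0 0 10
SUB      0 -10
PUSH 41  0 -10 41
POP      0 -10
OVER     0 -10 0
NEG      0 -10 0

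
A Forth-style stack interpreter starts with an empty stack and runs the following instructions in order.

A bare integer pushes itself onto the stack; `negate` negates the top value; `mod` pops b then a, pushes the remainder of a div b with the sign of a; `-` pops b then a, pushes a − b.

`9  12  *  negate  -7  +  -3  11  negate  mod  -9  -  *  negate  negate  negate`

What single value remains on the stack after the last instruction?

690

9       [9]
12      [9, 12]
*       [108]
negate  [-108]
-7      [-108, -7]
+       [-115]
-3      [-115, -3]
11      [-115, -3, 11]
negate  [-115, -3, -11]
mod     [-115, -3]
-9      [-115, -3, -9]
-       [-115, 6]
*       [-690]
negate  [690]
negate  [-690]
negate  [690]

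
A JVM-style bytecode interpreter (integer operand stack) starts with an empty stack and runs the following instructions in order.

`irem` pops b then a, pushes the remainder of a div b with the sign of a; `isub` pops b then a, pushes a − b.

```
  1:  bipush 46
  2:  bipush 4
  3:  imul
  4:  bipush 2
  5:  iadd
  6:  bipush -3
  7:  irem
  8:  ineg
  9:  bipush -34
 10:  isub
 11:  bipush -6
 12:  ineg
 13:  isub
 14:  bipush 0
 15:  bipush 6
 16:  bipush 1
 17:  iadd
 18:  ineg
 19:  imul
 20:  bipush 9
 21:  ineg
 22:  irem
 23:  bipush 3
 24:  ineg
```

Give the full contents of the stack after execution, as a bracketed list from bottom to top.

bipush 46  -> [46]
bipush 4   -> [46, 4]
imul       -> [184]
bipush 2   -> [184, 2]
iadd       -> [186]
bipush -3  -> [186, -3]
irem       -> [0]
ineg       -> [0]
bipush -34 -> [0, -34]
isub       -> [34]
bipush -6  -> [34, -6]
ineg       -> [34, 6]
isub       -> [28]
bipush 0   -> [28, 0]
bipush 6   -> [28, 0, 6]
bipush 1   -> [28, 0, 6, 1]
iadd       -> [28, 0, 7]
ineg       -> [28, 0, -7]
imul       -> [28, 0]
bipush 9   -> [28, 0, 9]
ineg       -> [28, 0, -9]
irem       -> [28, 0]
bipush 3   -> [28, 0, 3]
ineg       -> [28, 0, -3]

[28, 0, -3]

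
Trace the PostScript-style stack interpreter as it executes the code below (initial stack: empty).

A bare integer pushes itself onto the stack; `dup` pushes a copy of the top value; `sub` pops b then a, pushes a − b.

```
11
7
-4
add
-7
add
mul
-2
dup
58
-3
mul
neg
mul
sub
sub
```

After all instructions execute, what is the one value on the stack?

-390

11  : [11]
7   : [11, 7]
-4  : [11, 7, -4]
add : [11, 3]
-7  : [11, 3, -7]
add : [11, -4]
mul : [-44]
-2  : [-44, -2]
dup : [-44, -2, -2]
58  : [-44, -2, -2, 58]
-3  : [-44, -2, -2, 58, -3]
mul : [-44, -2, -2, -174]
neg : [-44, -2, -2, 174]
mul : [-44, -2, -348]
sub : [-44, 346]
sub : [-390]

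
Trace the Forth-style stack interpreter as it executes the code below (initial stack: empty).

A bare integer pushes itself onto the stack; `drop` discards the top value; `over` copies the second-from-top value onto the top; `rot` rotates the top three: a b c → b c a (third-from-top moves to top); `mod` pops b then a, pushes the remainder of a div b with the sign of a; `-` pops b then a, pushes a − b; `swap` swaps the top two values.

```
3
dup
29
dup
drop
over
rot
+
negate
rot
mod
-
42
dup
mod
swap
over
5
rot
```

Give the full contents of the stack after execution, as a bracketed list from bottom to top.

3      -> 3
dup    -> 3 3
29     -> 3 3 29
dup    -> 3 3 29 29
drop   -> 3 3 29
over   -> 3 3 29 3
rot    -> 3 29 3 3
+      -> 3 29 6
negate -> 3 29 -6
rot    -> 29 -6 3
mod    -> 29 0
-      -> 29
42     -> 29 42
dup    -> 29 42 42
mod    -> 29 0
swap   -> 0 29
over   -> 0 29 0
5      -> 0 29 0 5
rot    -> 0 0 5 29

[0, 0, 5, 29]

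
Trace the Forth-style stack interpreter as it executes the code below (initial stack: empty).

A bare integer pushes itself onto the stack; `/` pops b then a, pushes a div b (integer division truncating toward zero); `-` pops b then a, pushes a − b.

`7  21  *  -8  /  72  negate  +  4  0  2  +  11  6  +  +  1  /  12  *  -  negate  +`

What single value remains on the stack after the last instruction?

7      -> 7
21     -> 7 21
*      -> 147
-8     -> 147 -8
/      -> -18
72     -> -18 72
negate -> -18 -72
+      -> -90
4      -> -90 4
0      -> -90 4 0
2      -> -90 4 0 2
+      -> -90 4 2
11     -> -90 4 2 11
6      -> -90 4 2 11 6
+      -> -90 4 2 17
+      -> -90 4 19
1      -> -90 4 19 1
/      -> -90 4 19
12     -> -90 4 19 12
*      -> -90 4 228
-      -> -90 -224
negate -> -90 224
+      -> 134

134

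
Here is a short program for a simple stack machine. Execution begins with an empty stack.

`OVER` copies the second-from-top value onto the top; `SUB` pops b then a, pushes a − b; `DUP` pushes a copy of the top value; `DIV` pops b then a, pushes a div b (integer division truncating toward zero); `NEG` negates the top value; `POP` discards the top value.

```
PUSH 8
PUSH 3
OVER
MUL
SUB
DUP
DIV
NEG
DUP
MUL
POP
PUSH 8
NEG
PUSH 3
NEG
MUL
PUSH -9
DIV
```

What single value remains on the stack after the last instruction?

-2

PUSH 8  → 8
PUSH 3  → 8 3
OVER    → 8 3 8
MUL     → 8 24
SUB     → -16
DUP     → -16 -16
DIV     → 1
NEG     → -1
DUP     → -1 -1
MUL     → 1
POP     → (empty)
PUSH 8  → 8
NEG     → -8
PUSH 3  → -8 3
NEG     → -8 -3
MUL     → 24
PUSH -9 → 24 -9
DIV     → -2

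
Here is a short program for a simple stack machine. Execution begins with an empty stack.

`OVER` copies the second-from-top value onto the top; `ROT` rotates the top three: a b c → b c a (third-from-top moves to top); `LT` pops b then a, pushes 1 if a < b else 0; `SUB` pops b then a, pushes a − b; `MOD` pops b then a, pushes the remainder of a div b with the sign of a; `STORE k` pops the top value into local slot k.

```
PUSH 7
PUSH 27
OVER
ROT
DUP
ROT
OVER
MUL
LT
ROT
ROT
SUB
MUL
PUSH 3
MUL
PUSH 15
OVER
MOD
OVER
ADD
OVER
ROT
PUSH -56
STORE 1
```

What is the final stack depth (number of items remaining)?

PUSH 7   : [7]
PUSH 27  : [7, 27]
OVER     : [7, 27, 7]
ROT      : [27, 7, 7]
DUP      : [27, 7, 7, 7]
ROT      : [27, 7, 7, 7]
OVER     : [27, 7, 7, 7, 7]
MUL      : [27, 7, 7, 49]
LT       : [27, 7, 1]
ROT      : [7, 1, 27]
ROT      : [1, 27, 7]
SUB      : [1, 20]
MUL      : [20]
PUSH 3   : [20, 3]
MUL      : [60]
PUSH 15  : [60, 15]
OVER     : [60, 15, 60]
MOD      : [60, 15]
OVER     : [60, 15, 60]
ADD      : [60, 75]
OVER     : [60, 75, 60]
ROT      : [75, 60, 60]
PUSH -56 : [75, 60, 60, -56]
STORE 1  : [75, 60, 60]

3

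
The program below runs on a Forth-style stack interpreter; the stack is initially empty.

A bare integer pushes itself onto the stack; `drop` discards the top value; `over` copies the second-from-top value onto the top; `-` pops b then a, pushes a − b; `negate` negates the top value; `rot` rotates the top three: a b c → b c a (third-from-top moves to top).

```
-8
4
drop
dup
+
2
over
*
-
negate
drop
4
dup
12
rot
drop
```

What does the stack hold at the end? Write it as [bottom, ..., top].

[4, 12]

-8     → [-8]
4      → [-8, 4]
drop   → [-8]
dup    → [-8, -8]
+      → [-16]
2      → [-16, 2]
over   → [-16, 2, -16]
*      → [-16, -32]
-      → [16]
negate → [-16]
drop   → []
4      → [4]
dup    → [4, 4]
12     → [4, 4, 12]
rot    → [4, 12, 4]
drop   → [4, 12]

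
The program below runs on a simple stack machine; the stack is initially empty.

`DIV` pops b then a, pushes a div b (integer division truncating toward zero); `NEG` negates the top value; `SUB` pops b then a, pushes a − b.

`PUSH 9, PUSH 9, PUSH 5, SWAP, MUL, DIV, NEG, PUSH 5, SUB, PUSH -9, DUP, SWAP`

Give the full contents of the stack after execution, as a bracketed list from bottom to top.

PUSH 9   [9]
PUSH 9   [9, 9]
PUSH 5   [9, 9, 5]
SWAP     [9, 5, 9]
MUL      [9, 45]
DIV      [0]
NEG      [0]
PUSH 5   [0, 5]
SUB      [-5]
PUSH -9  [-5, -9]
DUP      [-5, -9, -9]
SWAP     [-5, -9, -9]

[-5, -9, -9]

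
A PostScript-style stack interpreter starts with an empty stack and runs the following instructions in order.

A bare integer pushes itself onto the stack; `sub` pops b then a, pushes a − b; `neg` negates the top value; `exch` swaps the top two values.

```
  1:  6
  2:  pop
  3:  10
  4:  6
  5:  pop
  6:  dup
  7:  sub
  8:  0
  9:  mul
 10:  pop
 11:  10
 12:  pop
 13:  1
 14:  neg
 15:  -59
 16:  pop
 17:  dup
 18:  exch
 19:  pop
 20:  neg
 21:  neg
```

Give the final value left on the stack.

6    -> 6
pop  -> (empty)
10   -> 10
6    -> 10 6
pop  -> 10
dup  -> 10 10
sub  -> 0
0    -> 0 0
mul  -> 0
pop  -> (empty)
10   -> 10
pop  -> (empty)
1    -> 1
neg  -> -1
-59  -> -1 -59
pop  -> -1
dup  -> -1 -1
exch -> -1 -1
pop  -> -1
neg  -> 1
neg  -> -1

-1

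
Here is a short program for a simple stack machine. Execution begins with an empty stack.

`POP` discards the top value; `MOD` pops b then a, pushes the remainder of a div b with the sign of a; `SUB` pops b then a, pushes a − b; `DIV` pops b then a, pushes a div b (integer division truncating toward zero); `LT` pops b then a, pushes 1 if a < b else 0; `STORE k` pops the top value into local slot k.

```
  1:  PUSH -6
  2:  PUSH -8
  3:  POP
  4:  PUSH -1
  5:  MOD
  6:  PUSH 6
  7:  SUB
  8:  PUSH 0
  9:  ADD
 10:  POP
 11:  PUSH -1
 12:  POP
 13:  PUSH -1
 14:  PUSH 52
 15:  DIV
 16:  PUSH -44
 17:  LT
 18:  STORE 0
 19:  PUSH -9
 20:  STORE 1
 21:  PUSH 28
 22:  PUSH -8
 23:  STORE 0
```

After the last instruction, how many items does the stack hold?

1

PUSH -6  → [-6]
PUSH -8  → [-6, -8]
POP      → [-6]
PUSH -1  → [-6, -1]
MOD      → [0]
PUSH 6   → [0, 6]
SUB      → [-6]
PUSH 0   → [-6, 0]
ADD      → [-6]
POP      → []
PUSH -1  → [-1]
POP      → []
PUSH -1  → [-1]
PUSH 52  → [-1, 52]
DIV      → [0]
PUSH -44 → [0, -44]
LT       → [0]
STORE 0  → []
PUSH -9  → [-9]
STORE 1  → []
PUSH 28  → [28]
PUSH -8  → [28, -8]
STORE 0  → [28]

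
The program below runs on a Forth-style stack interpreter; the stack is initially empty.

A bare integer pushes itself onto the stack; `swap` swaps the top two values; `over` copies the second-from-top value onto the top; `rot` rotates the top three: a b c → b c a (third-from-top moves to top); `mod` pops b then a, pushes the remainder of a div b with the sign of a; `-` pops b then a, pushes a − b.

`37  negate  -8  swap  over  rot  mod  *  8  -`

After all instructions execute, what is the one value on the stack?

37     -> 37
negate -> -37
-8     -> -37 -8
swap   -> -8 -37
over   -> -8 -37 -8
rot    -> -37 -8 -8
mod    -> -37 0
*      -> 0
8      -> 0 8
-      -> -8

-8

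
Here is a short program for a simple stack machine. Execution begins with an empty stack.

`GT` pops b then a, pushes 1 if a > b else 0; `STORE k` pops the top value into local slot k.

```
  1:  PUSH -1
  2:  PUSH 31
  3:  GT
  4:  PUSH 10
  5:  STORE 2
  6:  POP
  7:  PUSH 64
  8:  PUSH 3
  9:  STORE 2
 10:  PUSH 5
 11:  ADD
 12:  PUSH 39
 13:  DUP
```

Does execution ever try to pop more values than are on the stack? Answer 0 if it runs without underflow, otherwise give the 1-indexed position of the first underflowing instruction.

PUSH -1 -> -1
PUSH 31 -> -1 31
GT      -> 0
PUSH 10 -> 0 10
STORE 2 -> 0
POP     -> (empty)
PUSH 64 -> 64
PUSH 3  -> 64 3
STORE 2 -> 64
PUSH 5  -> 64 5
ADD     -> 69
PUSH 39 -> 69 39
DUP     -> 69 39 39

0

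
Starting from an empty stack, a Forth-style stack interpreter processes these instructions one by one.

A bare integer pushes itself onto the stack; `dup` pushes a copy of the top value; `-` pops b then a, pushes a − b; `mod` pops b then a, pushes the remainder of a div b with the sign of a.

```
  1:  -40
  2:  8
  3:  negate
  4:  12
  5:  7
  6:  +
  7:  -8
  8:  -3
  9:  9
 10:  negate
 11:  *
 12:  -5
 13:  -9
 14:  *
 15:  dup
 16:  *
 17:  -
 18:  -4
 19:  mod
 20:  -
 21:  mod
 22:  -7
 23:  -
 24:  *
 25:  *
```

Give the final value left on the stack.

-40    → [-40]
8      → [-40, 8]
negate → [-40, -8]
12     → [-40, -8, 12]
7      → [-40, -8, 12, 7]
+      → [-40, -8, 19]
-8     → [-40, -8, 19, -8]
-3     → [-40, -8, 19, -8, -3]
9      → [-40, -8, 19, -8, -3, 9]
negate → [-40, -8, 19, -8, -3, -9]
*      → [-40, -8, 19, -8, 27]
-5     → [-40, -8, 19, -8, 27, -5]
-9     → [-40, -8, 19, -8, 27, -5, -9]
*      → [-40, -8, 19, -8, 27, 45]
dup    → [-40, -8, 19, -8, 27, 45, 45]
*      → [-40, -8, 19, -8, 27, 2025]
-      → [-40, -8, 19, -8, -1998]
-4     → [-40, -8, 19, -8, -1998, -4]
mod    → [-40, -8, 19, -8, -2]
-      → [-40, -8, 19, -6]
mod    → [-40, -8, 1]
-7     → [-40, -8, 1, -7]
-      → [-40, -8, 8]
*      → [-40, -64]
*      → [2560]

2560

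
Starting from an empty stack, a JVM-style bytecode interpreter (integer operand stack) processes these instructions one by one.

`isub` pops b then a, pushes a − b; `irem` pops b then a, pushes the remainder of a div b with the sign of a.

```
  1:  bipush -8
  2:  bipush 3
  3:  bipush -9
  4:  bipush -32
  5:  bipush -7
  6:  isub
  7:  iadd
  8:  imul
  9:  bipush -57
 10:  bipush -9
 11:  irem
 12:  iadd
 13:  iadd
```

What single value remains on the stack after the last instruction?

-113

bipush -8   -8
bipush 3    -8 3
bipush -9   -8 3 -9
bipush -32  -8 3 -9 -32
bipush -7   -8 3 -9 -32 -7
isub        -8 3 -9 -25
iadd        -8 3 -34
imul        -8 -102
bipush -57  -8 -102 -57
bipush -9   -8 -102 -57 -9
irem        -8 -102 -3
iadd        -8 -105
iadd        -113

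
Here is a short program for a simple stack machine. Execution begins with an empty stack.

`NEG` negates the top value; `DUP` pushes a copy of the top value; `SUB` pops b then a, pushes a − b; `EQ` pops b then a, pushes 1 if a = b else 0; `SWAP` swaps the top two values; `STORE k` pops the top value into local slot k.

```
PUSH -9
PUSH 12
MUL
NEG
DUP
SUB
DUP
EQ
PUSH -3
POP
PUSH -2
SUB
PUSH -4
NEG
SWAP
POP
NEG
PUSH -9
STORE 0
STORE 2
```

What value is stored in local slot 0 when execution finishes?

PUSH -9 -> -9
PUSH 12 -> -9 12
MUL     -> -108
NEG     -> 108
DUP     -> 108 108
SUB     -> 0
DUP     -> 0 0
EQ      -> 1
PUSH -3 -> 1 -3
POP     -> 1
PUSH -2 -> 1 -2
SUB     -> 3
PUSH -4 -> 3 -4
NEG     -> 3 4
SWAP    -> 4 3
POP     -> 4
NEG     -> -4
PUSH -9 -> -4 -9
STORE 0 -> -4
STORE 2 -> (empty)

-9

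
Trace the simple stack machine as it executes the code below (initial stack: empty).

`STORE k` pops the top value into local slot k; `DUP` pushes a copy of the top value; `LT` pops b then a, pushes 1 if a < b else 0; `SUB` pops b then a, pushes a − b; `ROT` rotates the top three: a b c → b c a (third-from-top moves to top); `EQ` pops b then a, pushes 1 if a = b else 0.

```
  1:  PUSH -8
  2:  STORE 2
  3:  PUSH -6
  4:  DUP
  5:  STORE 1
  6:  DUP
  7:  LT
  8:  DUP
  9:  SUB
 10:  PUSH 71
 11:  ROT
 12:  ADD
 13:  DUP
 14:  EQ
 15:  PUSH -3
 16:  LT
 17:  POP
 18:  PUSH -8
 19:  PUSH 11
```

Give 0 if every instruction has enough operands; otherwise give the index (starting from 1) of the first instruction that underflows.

PUSH -8 : -8
STORE 2 : (empty)
PUSH -6 : -6
DUP     : -6 -6
STORE 1 : -6
DUP     : -6 -6
LT      : 0
DUP     : 0 0
SUB     : 0
PUSH 71 : 0 71
ROT  — needs 3 operands, stack has 2 → underflow

11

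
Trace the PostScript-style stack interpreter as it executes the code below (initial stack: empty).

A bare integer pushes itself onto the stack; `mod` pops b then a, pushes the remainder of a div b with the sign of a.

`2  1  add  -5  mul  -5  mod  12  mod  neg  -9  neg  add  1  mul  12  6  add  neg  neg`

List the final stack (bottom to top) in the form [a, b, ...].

2   : [2]
1   : [2, 1]
add : [3]
-5  : [3, -5]
mul : [-15]
-5  : [-15, -5]
mod : [0]
12  : [0, 12]
mod : [0]
neg : [0]
-9  : [0, -9]
neg : [0, 9]
add : [9]
1   : [9, 1]
mul : [9]
12  : [9, 12]
6   : [9, 12, 6]
add : [9, 18]
neg : [9, -18]
neg : [9, 18]

[9, 18]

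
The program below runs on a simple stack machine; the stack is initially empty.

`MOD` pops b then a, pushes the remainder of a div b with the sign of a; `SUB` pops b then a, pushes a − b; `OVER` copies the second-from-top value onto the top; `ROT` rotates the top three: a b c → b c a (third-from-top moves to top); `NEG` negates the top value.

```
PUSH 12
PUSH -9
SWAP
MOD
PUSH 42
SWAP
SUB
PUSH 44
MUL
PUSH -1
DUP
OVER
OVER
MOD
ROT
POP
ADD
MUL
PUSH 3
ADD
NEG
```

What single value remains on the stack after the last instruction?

2241

PUSH 12  12
PUSH -9  12 -9
SWAP     -9 12
MOD      -9
PUSH 42  -9 42
SWAP     42 -9
SUB      51
PUSH 44  51 44
MUL      2244
PUSH -1  2244 -1
DUP      2244 -1 -1
OVER     2244 -1 -1 -1
OVER     2244 -1 -1 -1 -1
MOD      2244 -1 -1 0
ROT      2244 -1 0 -1
POP      2244 -1 0
ADD      2244 -1
MUL      -2244
PUSH 3   -2244 3
ADD      -2241
NEG      2241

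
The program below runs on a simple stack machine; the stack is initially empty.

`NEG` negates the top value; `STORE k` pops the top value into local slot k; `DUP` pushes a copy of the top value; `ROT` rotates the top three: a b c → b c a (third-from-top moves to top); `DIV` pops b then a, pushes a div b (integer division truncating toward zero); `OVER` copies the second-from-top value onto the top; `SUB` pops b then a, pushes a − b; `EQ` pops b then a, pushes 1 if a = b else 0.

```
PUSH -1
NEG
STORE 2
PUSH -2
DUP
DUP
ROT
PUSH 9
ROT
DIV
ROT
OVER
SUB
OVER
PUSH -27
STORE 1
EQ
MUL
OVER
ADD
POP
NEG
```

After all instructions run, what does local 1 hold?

-27

PUSH -1   [-1]
NEG       [1]
STORE 2   []
PUSH -2   [-2]
DUP       [-2, -2]
DUP       [-2, -2, -2]
ROT       [-2, -2, -2]
PUSH 9    [-2, -2, -2, 9]
ROT       [-2, -2, 9, -2]
DIV       [-2, -2, -4]
ROT       [-2, -4, -2]
OVER      [-2, -4, -2, -4]
SUB       [-2, -4, 2]
OVER      [-2, -4, 2, -4]
PUSH -27  [-2, -4, 2, -4, -27]
STORE 1   [-2, -4, 2, -4]
EQ        [-2, -4, 0]
MUL       [-2, 0]
OVER      [-2, 0, -2]
ADD       [-2, -2]
POP       [-2]
NEG       [2]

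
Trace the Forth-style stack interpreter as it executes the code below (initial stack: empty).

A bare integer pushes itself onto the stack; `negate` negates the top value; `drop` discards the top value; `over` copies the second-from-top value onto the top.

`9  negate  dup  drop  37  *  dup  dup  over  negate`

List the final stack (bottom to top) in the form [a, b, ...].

[-333, -333, -333, 333]

9       9
negate  -9
dup     -9 -9
drop    -9
37      -9 37
*       -333
dup     -333 -333
dup     -333 -333 -333
over    -333 -333 -333 -333
negate  -333 -333 -333 333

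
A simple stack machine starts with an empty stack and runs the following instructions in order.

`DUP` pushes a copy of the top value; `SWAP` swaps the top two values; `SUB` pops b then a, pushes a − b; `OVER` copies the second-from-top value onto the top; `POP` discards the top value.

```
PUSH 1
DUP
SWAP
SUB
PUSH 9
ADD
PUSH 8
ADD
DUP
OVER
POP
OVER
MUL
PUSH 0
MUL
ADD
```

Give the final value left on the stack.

PUSH 1 → [1]
DUP    → [1, 1]
SWAP   → [1, 1]
SUB    → [0]
PUSH 9 → [0, 9]
ADD    → [9]
PUSH 8 → [9, 8]
ADD    → [17]
DUP    → [17, 17]
OVER   → [17, 17, 17]
POP    → [17, 17]
OVER   → [17, 17, 17]
MUL    → [17, 289]
PUSH 0 → [17, 289, 0]
MUL    → [17, 0]
ADD    → [17]

17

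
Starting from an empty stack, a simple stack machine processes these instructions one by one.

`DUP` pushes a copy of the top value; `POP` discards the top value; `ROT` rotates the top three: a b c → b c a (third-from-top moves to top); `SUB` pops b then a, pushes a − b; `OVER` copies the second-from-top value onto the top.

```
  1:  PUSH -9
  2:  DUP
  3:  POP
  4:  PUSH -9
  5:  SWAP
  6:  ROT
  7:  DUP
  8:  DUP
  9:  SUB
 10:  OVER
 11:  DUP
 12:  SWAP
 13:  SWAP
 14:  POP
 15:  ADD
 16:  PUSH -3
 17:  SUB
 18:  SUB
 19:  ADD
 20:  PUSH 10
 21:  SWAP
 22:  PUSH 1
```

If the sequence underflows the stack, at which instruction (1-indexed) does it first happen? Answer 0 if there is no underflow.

PUSH -9 -> [-9]
DUP     -> [-9, -9]
POP     -> [-9]
PUSH -9 -> [-9, -9]
SWAP    -> [-9, -9]
ROT  — needs 3 operands, stack has 2 → underflow

6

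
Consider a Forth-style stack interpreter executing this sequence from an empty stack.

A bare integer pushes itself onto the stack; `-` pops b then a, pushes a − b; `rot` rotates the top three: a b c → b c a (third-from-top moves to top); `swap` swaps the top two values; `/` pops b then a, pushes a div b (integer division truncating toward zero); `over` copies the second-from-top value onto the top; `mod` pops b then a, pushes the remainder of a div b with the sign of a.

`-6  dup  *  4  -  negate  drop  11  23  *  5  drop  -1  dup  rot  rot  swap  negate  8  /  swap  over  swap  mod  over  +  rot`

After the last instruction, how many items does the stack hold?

-6     : -6
dup    : -6 -6
*      : 36
4      : 36 4
-      : 32
negate : -32
drop   : (empty)
11     : 11
23     : 11 23
*      : 253
5      : 253 5
drop   : 253
-1     : 253 -1
dup    : 253 -1 -1
rot    : -1 -1 253
rot    : -1 253 -1
swap   : -1 -1 253
negate : -1 -1 -253
8      : -1 -1 -253 8
/      : -1 -1 -31
swap   : -1 -31 -1
over   : -1 -31 -1 -31
swap   : -1 -31 -31 -1
mod    : -1 -31 0
over   : -1 -31 0 -31
+      : -1 -31 -31
rot    : -31 -31 -1

3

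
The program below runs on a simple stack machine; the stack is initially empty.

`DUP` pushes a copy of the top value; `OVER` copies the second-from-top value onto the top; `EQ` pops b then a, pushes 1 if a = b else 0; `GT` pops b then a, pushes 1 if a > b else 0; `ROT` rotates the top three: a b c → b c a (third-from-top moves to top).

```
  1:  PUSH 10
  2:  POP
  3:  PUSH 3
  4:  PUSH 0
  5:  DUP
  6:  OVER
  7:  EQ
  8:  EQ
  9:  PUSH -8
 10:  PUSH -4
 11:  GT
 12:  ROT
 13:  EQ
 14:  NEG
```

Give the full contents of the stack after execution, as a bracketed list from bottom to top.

[0, 0]

PUSH 10 -> [10]
POP     -> []
PUSH 3  -> [3]
PUSH 0  -> [3, 0]
DUP     -> [3, 0, 0]
OVER    -> [3, 0, 0, 0]
EQ      -> [3, 0, 1]
EQ      -> [3, 0]
PUSH -8 -> [3, 0, -8]
PUSH -4 -> [3, 0, -8, -4]
GT      -> [3, 0, 0]
ROT     -> [0, 0, 3]
EQ      -> [0, 0]
NEG     -> [0, 0]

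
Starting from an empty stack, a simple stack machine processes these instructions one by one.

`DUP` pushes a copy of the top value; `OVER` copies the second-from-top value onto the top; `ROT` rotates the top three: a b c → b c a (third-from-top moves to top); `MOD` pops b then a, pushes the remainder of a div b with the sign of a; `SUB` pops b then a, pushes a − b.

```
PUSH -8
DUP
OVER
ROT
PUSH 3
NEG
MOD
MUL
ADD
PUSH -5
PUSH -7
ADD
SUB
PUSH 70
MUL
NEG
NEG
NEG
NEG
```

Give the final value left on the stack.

PUSH -8 : [-8]
DUP     : [-8, -8]
OVER    : [-8, -8, -8]
ROT     : [-8, -8, -8]
PUSH 3  : [-8, -8, -8, 3]
NEG     : [-8, -8, -8, -3]
MOD     : [-8, -8, -2]
MUL     : [-8, 16]
ADD     : [8]
PUSH -5 : [8, -5]
PUSH -7 : [8, -5, -7]
ADD     : [8, -12]
SUB     : [20]
PUSH 70 : [20, 70]
MUL     : [1400]
NEG     : [-1400]
NEG     : [1400]
NEG     : [-1400]
NEG     : [1400]

1400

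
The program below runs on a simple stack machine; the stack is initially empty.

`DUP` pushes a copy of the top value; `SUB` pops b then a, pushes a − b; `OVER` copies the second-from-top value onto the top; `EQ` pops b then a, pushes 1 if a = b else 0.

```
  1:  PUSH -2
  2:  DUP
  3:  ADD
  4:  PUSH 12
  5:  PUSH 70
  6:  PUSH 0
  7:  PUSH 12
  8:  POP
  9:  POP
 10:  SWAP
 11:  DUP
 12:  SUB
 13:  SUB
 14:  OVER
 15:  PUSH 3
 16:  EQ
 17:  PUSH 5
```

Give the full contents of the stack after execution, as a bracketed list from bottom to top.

[-4, 70, 0, 5]

PUSH -2  [-2]
DUP      [-2, -2]
ADD      [-4]
PUSH 12  [-4, 12]
PUSH 70  [-4, 12, 70]
PUSH 0   [-4, 12, 70, 0]
PUSH 12  [-4, 12, 70, 0, 12]
POP      [-4, 12, 70, 0]
POP      [-4, 12, 70]
SWAP     [-4, 70, 12]
DUP      [-4, 70, 12, 12]
SUB      [-4, 70, 0]
SUB      [-4, 70]
OVER     [-4, 70, -4]
PUSH 3   [-4, 70, -4, 3]
EQ       [-4, 70, 0]
PUSH 5   [-4, 70, 0, 5]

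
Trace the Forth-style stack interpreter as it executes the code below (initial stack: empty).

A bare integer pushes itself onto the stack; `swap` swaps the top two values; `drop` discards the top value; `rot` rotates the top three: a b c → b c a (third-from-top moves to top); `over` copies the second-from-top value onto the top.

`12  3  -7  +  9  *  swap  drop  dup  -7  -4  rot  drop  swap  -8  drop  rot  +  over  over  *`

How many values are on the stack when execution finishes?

12    [12]
3     [12, 3]
-7    [12, 3, -7]
+     [12, -4]
9     [12, -4, 9]
*     [12, -36]
swap  [-36, 12]
drop  [-36]
dup   [-36, -36]
-7    [-36, -36, -7]
-4    [-36, -36, -7, -4]
rot   [-36, -7, -4, -36]
drop  [-36, -7, -4]
swap  [-36, -4, -7]
-8    [-36, -4, -7, -8]
drop  [-36, -4, -7]
rot   [-4, -7, -36]
+     [-4, -43]
over  [-4, -43, -4]
over  [-4, -43, -4, -43]
*     [-4, -43, 172]

3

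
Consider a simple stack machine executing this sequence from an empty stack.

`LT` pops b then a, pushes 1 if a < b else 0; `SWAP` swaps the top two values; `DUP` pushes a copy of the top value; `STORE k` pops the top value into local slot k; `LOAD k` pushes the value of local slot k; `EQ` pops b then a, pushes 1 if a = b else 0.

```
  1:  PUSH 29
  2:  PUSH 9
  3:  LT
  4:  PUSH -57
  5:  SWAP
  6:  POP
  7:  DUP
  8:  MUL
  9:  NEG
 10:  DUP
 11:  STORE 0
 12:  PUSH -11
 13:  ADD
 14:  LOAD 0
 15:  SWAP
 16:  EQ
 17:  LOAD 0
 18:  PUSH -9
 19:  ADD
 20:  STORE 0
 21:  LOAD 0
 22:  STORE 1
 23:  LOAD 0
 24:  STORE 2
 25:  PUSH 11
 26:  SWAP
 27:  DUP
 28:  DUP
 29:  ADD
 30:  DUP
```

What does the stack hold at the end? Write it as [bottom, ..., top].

PUSH 29  : [29]
PUSH 9   : [29, 9]
LT       : [0]
PUSH -57 : [0, -57]
SWAP     : [-57, 0]
POP      : [-57]
DUP      : [-57, -57]
MUL      : [3249]
NEG      : [-3249]
DUP      : [-3249, -3249]
STORE 0  : [-3249]
PUSH -11 : [-3249, -11]
ADD      : [-3260]
LOAD 0   : [-3260, -3249]
SWAP     : [-3249, -3260]
EQ       : [0]
LOAD 0   : [0, -3249]
PUSH -9  : [0, -3249, -9]
ADD      : [0, -3258]
STORE 0  : [0]
LOAD 0   : [0, -3258]
STORE 1  : [0]
LOAD 0   : [0, -3258]
STORE 2  : [0]
PUSH 11  : [0, 11]
SWAP     : [11, 0]
DUP      : [11, 0, 0]
DUP      : [11, 0, 0, 0]
ADD      : [11, 0, 0]
DUP      : [11, 0, 0, 0]

[11, 0, 0, 0]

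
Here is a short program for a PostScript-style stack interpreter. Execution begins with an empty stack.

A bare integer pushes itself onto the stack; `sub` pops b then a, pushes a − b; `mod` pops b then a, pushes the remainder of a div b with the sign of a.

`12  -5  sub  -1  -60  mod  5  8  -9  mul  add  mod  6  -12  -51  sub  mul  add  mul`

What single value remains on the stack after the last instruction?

3961

12   [12]
-5   [12, -5]
sub  [17]
-1   [17, -1]
-60  [17, -1, -60]
mod  [17, -1]
5    [17, -1, 5]
8    [17, -1, 5, 8]
-9   [17, -1, 5, 8, -9]
mul  [17, -1, 5, -72]
add  [17, -1, -67]
mod  [17, -1]
6    [17, -1, 6]
-12  [17, -1, 6, -12]
-51  [17, -1, 6, -12, -51]
sub  [17, -1, 6, 39]
mul  [17, -1, 234]
add  [17, 233]
mul  [3961]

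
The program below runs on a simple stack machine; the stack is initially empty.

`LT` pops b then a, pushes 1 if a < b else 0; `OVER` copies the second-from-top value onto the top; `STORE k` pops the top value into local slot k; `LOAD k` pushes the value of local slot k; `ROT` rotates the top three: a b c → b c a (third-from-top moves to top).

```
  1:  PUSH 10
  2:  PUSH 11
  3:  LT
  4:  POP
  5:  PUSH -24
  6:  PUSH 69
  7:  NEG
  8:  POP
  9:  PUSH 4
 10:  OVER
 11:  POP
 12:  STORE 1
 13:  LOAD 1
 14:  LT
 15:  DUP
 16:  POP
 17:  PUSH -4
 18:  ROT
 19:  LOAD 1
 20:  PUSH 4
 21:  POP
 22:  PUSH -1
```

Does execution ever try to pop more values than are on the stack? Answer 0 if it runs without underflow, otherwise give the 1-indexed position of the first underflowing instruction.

18

PUSH 10  → 10
PUSH 11  → 10 11
LT       → 1
POP      → (empty)
PUSH -24 → -24
PUSH 69  → -24 69
NEG      → -24 -69
POP      → -24
PUSH 4   → -24 4
OVER     → -24 4 -24
POP      → -24 4
STORE 1  → -24
LOAD 1   → -24 4
LT       → 1
DUP      → 1 1
POP      → 1
PUSH -4  → 1 -4
ROT  — needs 3 operands, stack has 2 → underflow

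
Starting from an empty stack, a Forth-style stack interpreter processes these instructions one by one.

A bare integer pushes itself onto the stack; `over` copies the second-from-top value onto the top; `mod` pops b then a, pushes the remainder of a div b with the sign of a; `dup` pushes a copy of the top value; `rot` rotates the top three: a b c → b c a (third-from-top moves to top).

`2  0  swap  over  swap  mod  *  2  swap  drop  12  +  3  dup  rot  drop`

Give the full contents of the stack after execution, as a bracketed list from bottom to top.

2    -> 2
0    -> 2 0
swap -> 0 2
over -> 0 2 0
swap -> 0 0 2
mod  -> 0 0
*    -> 0
2    -> 0 2
swap -> 2 0
drop -> 2
12   -> 2 12
+    -> 14
3    -> 14 3
dup  -> 14 3 3
rot  -> 3 3 14
drop -> 3 3

[3, 3]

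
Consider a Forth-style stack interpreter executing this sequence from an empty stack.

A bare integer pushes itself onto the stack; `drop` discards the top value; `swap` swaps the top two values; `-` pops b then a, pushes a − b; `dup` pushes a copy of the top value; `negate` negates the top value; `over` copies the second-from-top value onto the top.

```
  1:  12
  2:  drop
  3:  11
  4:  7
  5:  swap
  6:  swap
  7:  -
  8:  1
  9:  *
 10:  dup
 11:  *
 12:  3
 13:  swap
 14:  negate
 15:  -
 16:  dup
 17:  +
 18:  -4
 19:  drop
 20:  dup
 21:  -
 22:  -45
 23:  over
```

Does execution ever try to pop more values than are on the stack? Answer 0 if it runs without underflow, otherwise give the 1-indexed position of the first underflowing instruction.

12      12
drop    (empty)
11      11
7       11 7
swap    7 11
swap    11 7
-       4
1       4 1
*       4
dup     4 4
*       16
3       16 3
swap    3 16
negate  3 -16
-       19
dup     19 19
+       38
-4      38 -4
drop    38
dup     38 38
-       0
-45     0 -45
over    0 -45 0

0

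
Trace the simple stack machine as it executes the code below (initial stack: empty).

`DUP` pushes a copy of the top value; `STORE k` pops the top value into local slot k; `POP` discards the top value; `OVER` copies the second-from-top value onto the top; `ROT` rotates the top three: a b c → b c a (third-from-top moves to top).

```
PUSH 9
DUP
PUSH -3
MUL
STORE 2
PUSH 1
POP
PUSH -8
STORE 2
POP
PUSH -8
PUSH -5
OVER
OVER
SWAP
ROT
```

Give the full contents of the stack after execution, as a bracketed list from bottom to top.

[-8, -5, -8, -5]

PUSH 9   9
DUP      9 9
PUSH -3  9 9 -3
MUL      9 -27
STORE 2  9
PUSH 1   9 1
POP      9
PUSH -8  9 -8
STORE 2  9
POP      (empty)
PUSH -8  -8
PUSH -5  -8 -5
OVER     -8 -5 -8
OVER     -8 -5 -8 -5
SWAP     -8 -5 -5 -8
ROT      -8 -5 -8 -5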